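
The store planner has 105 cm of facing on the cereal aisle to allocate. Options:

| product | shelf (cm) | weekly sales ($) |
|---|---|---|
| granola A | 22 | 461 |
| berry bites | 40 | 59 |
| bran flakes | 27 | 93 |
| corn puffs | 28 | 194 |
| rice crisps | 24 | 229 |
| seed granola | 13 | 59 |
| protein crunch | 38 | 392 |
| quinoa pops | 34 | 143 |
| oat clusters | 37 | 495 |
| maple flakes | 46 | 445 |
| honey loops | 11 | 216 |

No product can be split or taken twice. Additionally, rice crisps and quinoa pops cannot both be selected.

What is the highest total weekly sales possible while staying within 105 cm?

1401

Density check — granola A 20.95, honey loops 19.64, oat clusters 13.38 are the best per cm.
Best packing: granola A + oat clusters + maple flakes — 105 cm, 1401 total.
Nothing else feasible within 105 cm beats 1401.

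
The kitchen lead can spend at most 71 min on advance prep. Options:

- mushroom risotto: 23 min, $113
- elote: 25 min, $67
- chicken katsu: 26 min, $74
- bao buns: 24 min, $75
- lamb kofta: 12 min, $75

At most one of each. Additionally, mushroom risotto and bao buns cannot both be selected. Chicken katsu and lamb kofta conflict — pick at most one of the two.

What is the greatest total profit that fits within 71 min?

255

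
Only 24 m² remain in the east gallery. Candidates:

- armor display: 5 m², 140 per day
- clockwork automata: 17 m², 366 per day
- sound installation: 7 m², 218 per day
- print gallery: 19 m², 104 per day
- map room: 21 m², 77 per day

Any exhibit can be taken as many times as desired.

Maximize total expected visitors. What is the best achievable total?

716

Taking the top-ratio exhibits first gives 3×sound installation for 654 (21 m²).
Replace sound installation with 2×armor display: the trade gains 62 net, giving 716 at 24 m².
Every other selection either busts 24 m² or fails to beat 716.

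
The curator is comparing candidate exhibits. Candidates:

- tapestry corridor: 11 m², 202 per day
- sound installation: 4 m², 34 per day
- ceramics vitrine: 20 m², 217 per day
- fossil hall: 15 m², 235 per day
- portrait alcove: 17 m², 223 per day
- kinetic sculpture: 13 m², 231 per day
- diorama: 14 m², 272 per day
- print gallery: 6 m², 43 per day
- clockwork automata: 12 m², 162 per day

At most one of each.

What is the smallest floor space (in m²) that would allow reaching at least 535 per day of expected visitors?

31

Minimise m² subject to total expected visitors ≥ 535.
sound installation + kinetic sculpture + diorama: 537 expected visitors at 31 m².
No combination under 31 m² hits 535.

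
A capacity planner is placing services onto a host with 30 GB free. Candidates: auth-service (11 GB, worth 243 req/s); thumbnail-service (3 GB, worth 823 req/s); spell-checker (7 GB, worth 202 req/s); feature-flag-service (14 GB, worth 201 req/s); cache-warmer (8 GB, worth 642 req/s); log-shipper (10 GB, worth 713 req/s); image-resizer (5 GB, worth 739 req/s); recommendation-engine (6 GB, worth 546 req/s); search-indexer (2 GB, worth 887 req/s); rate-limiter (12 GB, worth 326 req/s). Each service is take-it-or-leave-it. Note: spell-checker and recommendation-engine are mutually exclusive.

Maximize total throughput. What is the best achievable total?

3804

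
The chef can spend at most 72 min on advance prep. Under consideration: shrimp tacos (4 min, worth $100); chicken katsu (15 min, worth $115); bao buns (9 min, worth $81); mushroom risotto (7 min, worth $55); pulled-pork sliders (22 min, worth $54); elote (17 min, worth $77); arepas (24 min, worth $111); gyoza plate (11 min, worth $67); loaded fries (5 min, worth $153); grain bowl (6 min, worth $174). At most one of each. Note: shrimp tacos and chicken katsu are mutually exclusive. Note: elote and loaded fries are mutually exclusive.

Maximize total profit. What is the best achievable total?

Shrimp tacos + bao buns + mushroom risotto + arepas + gyoza plate + loaded fries + grain bowl uses 66 of the 72 min and totals 741.
Next best is chicken katsu + bao buns + arepas + gyoza plate + loaded fries + grain bowl at 701 (70 min) — short by 40.

741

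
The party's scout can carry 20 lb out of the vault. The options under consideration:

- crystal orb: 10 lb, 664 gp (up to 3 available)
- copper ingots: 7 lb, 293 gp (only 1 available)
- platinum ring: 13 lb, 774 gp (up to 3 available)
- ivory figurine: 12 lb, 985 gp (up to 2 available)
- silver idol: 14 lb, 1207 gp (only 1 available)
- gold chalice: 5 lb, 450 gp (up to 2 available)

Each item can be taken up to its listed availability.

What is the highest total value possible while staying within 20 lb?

A density-first pass picks crystal orb + 2×gold chalice — 1564 at 20 lb.
The 15 lb tied up in crystal orb and gold chalice is better spent on silver idol — total rises to 1657 (19 lb).
The spare 1 lb is too small for any remaining item, and no exchange beats 1657.

1657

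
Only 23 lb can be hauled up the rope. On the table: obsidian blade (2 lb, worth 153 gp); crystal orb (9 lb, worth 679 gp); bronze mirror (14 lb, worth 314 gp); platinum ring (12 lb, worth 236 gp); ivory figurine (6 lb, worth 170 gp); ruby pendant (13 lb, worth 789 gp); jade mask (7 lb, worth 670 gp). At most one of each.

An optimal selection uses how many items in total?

3

Optimal total is 1612.
One optimal bundle: obsidian blade + ruby pendant + jade mask (22 lb).
All optima have 3 items.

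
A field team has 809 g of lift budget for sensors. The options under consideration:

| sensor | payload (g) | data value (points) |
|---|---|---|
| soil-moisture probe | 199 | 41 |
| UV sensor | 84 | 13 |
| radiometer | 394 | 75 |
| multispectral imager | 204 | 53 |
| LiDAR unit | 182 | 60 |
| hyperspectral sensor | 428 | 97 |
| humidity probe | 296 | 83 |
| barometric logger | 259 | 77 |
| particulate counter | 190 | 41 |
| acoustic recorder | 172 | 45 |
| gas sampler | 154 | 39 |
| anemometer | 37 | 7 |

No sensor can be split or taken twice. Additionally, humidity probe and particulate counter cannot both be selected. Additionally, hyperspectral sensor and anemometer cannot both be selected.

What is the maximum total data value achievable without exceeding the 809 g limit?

229

Greedy by ratio would take LiDAR unit + humidity probe + barometric logger + anemometer: 774 g used, total 227.
Dropping humidity probe and anemometer frees 333 g; slotting in multispectral imager + gas sampler (358 g) lifts the total to 229 at 799 g.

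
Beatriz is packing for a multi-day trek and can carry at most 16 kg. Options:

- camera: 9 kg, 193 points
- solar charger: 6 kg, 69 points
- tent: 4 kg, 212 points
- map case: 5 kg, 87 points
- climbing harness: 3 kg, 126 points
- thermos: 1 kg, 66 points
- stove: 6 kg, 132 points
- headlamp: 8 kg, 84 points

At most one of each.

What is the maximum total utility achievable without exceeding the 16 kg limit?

By utility per kg: thermos 66.00, tent 53.00, climbing harness 42.00, stove 22.00 lead.
The ratio ordering already packs tightly: tent + climbing harness + thermos + stove, 14 kg, 536.
Runner-up camera + tent + climbing harness tops out at 531.

536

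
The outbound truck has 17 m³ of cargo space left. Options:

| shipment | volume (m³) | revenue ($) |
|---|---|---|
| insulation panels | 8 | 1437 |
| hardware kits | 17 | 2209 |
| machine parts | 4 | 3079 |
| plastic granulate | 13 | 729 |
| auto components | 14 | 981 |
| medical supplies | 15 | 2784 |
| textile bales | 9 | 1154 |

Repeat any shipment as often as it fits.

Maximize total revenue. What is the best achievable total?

12316

Taking 4×machine parts: 16 m³ used, 12316 in revenue.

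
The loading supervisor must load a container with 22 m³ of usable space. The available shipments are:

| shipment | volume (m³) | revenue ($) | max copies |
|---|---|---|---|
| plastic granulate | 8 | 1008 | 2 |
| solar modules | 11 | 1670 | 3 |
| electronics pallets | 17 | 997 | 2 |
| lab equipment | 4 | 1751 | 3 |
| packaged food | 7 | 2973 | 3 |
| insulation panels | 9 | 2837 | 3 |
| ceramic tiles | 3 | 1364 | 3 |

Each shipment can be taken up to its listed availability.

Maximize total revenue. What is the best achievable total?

Filling by ratio: 3×lab equipment + 3×ceramic tiles for 9345, with 1 m³ left unused.
Dropping 2×ceramic tiles frees 6 m³; slotting in packaged food (7 m³) lifts the total to 9590 at 22 m³.

9590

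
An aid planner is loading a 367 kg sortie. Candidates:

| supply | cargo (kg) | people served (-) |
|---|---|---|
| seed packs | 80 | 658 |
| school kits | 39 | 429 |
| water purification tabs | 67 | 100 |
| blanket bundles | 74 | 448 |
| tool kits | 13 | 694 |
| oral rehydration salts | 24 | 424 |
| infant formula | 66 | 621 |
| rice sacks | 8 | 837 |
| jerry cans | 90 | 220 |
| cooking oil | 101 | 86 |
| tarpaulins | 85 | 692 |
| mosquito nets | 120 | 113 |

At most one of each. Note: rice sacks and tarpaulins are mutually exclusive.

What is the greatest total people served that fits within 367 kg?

4111

Best packing: seed packs + school kits + blanket bundles + tool kits + oral rehydration salts + infant formula + rice sacks — 304 kg, 4111 total.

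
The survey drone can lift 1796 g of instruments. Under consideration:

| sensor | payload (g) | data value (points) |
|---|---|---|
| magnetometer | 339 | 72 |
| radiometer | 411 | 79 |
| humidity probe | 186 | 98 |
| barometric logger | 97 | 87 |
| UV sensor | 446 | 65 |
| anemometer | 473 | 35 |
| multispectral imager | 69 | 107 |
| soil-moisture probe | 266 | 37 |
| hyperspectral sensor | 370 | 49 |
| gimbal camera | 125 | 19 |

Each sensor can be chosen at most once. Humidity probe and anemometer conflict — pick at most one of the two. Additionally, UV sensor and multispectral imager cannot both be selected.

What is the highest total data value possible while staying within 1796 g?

529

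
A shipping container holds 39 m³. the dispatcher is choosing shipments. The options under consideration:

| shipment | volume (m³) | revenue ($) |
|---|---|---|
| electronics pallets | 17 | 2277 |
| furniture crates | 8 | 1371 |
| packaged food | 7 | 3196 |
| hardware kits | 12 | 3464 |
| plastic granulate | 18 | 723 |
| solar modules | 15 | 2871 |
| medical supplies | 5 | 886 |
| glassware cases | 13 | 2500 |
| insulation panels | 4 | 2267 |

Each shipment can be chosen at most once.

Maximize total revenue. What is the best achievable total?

11798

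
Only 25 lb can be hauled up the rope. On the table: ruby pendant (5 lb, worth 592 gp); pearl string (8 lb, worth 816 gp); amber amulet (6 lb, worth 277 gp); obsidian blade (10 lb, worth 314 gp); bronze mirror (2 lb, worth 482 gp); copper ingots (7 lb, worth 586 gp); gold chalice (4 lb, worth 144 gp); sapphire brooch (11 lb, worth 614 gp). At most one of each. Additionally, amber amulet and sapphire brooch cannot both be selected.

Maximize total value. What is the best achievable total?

Best packing: ruby pendant + pearl string + bronze mirror + copper ingots — 22 lb, 2476 total.

2476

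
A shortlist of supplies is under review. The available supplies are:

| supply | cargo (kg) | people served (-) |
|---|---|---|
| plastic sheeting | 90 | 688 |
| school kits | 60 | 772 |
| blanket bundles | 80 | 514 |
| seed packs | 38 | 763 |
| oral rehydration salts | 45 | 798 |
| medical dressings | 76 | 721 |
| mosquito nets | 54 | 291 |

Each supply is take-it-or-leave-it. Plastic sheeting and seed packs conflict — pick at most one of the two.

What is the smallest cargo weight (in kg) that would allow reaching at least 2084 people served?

143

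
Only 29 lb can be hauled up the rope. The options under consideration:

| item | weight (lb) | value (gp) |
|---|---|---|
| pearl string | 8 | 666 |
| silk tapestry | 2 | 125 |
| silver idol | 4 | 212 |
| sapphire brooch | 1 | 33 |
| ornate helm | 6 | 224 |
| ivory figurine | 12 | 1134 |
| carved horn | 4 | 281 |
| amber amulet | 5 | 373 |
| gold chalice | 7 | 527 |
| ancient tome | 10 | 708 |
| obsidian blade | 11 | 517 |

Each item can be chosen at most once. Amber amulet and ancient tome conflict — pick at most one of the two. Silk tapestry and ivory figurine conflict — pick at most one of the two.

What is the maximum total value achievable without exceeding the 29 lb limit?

Best packing: pearl string + ivory figurine + carved horn + amber amulet — 29 lb, 2454 total.

2454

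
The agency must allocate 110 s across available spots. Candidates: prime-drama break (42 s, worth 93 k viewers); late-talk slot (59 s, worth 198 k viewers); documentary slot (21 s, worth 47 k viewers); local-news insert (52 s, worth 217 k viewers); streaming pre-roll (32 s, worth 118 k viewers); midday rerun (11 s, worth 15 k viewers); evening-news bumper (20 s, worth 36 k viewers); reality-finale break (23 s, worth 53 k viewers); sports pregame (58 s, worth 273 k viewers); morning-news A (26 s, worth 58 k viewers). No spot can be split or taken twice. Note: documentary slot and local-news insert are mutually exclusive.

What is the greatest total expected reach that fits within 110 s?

Taking local-news insert + sports pregame: 110 s used, 490 in expected reach.

490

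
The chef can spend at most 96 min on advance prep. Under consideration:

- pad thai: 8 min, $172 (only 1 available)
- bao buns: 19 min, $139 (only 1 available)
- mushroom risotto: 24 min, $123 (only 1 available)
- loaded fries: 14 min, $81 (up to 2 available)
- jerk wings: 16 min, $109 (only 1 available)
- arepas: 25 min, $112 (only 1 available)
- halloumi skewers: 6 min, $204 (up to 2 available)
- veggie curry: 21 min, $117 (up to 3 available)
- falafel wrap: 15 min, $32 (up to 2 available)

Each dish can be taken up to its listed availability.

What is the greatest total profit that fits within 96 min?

Greedy by ratio would take pad thai + bao buns + 2×loaded fries + jerk wings + 2×halloumi skewers: 83 min used, total 990.
The 30 min tied up in loaded fries and jerk wings is better spent on 2×veggie curry — total rises to 1034 (95 min).
That's the maximum — no swap from here does better than 1034.

1034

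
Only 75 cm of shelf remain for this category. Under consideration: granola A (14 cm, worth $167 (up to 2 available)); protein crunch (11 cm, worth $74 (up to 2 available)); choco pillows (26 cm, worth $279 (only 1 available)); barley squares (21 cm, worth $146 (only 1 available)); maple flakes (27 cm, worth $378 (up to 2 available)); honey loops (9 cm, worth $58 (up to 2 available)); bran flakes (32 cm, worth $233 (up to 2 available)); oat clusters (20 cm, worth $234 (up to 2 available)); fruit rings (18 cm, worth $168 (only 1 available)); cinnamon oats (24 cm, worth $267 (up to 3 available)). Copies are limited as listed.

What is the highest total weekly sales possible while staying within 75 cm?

A density-first pass picks granola A + 2×maple flakes — 923 at 68 cm.
The 14 cm tied up in granola A is better spent on oat clusters — total rises to 990 (74 cm).

990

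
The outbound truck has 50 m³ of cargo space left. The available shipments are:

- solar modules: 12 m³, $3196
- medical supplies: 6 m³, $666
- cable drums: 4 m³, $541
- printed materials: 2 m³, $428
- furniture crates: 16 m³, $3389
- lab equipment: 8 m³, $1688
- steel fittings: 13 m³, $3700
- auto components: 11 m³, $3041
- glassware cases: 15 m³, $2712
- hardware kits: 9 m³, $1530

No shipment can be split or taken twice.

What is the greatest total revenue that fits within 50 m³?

12594

By revenue per m³: steel fittings 284.62, auto components 276.45, solar modules 266.33, printed materials 214.00 lead.
The ratio ordering already packs tightly: solar modules + cable drums + printed materials + lab equipment + steel fittings + auto components, 50 m³, 12594.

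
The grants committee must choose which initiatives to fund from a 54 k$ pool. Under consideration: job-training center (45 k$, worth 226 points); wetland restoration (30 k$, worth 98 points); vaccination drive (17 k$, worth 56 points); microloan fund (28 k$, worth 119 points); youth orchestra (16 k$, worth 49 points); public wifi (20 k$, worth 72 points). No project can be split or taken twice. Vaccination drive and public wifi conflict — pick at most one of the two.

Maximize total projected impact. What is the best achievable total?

By projected impact per k$: job-training center 5.02, microloan fund 4.25, public wifi 3.60 lead.
The ratio ordering already packs tightly: job-training center, 45 k$, 226.
The closest alternative, microloan fund + public wifi, reaches only 191.

226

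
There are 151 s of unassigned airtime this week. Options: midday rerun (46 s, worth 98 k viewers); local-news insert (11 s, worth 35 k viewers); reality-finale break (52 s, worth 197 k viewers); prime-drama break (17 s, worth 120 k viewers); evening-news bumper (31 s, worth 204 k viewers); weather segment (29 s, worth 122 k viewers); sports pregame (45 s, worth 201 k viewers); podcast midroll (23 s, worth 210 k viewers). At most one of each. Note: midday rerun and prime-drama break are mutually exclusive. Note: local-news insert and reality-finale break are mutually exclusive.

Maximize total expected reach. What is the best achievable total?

857

Prime-drama break + evening-news bumper + weather segment + sports pregame + podcast midroll uses 145 of the 151 s and totals 857.
No other feasible combination exceeds 857.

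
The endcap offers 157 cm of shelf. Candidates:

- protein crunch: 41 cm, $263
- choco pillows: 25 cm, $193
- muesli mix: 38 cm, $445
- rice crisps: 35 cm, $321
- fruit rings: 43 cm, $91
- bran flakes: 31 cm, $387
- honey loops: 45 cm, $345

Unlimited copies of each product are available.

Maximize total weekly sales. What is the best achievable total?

1935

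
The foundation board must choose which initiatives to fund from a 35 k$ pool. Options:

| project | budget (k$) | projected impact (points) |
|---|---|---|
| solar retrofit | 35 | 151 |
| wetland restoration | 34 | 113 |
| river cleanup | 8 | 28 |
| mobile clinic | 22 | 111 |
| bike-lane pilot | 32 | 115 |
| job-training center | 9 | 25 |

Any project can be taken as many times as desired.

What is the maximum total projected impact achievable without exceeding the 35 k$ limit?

151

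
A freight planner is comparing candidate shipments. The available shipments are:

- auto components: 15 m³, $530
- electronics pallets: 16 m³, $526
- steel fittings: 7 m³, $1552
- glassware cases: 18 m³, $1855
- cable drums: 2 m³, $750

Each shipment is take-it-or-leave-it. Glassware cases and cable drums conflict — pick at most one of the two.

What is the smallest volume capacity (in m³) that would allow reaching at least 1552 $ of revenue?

Need the lightest bundle worth ≥ 1552.
Taking steel fittings gives 1552 (≥ 1552) for 7 m³.
Any bundle with less than 7 m³ falls short of 1552.

7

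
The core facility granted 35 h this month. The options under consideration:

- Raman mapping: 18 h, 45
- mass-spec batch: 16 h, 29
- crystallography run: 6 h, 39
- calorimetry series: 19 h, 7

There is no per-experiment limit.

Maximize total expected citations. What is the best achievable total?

195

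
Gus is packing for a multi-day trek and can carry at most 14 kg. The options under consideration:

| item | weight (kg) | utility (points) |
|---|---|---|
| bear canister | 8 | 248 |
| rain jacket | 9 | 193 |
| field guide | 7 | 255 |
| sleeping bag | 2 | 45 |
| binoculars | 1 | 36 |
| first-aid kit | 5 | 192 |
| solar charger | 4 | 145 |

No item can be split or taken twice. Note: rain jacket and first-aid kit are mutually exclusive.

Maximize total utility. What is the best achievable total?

492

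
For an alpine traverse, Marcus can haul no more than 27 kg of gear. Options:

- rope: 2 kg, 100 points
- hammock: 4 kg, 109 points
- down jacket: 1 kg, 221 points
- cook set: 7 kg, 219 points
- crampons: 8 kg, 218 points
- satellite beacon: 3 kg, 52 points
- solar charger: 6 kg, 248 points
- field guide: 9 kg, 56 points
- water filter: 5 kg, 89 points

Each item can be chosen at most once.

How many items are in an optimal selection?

The maximum utility within 27 kg is 1058.
One optimal bundle: rope + down jacket + cook set + crampons + satellite beacon + solar charger (27 kg).
Any selection reaching 1058 contains exactly 6 items.

6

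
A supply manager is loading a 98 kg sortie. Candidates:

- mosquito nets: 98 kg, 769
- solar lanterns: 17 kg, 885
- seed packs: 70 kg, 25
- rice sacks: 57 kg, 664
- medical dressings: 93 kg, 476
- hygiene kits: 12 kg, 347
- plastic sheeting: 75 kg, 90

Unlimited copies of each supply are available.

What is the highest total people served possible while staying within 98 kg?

The ratio ordering already packs tightly: 5×solar lanterns + hygiene kits, 97 kg, 4772.

4772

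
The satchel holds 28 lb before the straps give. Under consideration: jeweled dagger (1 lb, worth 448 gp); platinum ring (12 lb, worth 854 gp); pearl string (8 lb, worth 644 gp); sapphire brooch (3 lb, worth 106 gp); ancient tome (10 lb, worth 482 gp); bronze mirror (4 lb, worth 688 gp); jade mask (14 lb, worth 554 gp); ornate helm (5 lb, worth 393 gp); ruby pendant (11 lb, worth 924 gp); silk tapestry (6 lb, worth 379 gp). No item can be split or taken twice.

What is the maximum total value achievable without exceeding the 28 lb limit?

Density check — jeweled dagger 448.00, bronze mirror 172.00, ruby pendant 84.00 are the best per lb.
The ratio heuristic lands on jeweled dagger + pearl string + sapphire brooch + bronze mirror + ruby pendant (2810) but leaves 1 lb idle.
Replace pearl string and sapphire brooch with platinum ring: the trade gains 104 net, giving 2914 at 28 lb.

2914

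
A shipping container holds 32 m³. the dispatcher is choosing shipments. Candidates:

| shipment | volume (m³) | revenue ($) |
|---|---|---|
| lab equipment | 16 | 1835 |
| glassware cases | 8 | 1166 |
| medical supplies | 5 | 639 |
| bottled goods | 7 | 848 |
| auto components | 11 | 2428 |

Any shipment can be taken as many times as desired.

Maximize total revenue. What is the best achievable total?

6134

The ratio heuristic lands on glassware cases + 2×auto components (6022) but leaves 2 m³ idle.
Replace glassware cases with 2×medical supplies: the trade gains 112 net, giving 6134 at 32 m³.
No other feasible combination exceeds 6134.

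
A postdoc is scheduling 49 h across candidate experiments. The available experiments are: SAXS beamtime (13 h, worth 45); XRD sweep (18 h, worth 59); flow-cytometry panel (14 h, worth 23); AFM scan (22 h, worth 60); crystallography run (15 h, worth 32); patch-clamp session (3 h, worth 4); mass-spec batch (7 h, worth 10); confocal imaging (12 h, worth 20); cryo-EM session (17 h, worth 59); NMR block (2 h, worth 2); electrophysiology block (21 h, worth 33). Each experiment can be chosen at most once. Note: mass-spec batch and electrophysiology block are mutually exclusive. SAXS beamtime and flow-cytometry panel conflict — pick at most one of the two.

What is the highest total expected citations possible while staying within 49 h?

163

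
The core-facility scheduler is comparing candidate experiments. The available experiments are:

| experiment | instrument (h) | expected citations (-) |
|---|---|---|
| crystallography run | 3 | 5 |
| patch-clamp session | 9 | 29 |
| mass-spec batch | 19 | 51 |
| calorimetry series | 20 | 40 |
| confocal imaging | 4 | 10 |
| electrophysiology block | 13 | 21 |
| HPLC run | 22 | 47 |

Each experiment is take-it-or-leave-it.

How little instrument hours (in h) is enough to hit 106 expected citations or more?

Look for the lowest-instrument combination reaching 106.
crystallography run + patch-clamp session + mass-spec batch + electrophysiology block: 106 expected citations at 44 h.
Below 44 h the best achievable stays under 106.

44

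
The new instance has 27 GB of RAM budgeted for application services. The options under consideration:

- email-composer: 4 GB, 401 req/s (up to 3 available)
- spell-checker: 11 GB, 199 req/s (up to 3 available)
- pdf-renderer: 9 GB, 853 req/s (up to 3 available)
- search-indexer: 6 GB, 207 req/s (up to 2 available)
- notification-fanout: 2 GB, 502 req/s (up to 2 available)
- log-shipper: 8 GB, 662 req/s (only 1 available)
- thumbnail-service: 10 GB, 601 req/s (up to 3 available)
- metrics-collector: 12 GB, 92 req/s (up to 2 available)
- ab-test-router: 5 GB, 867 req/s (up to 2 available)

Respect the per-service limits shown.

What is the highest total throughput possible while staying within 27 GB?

Greedy by ratio would take 3×email-composer + 2×notification-fanout + 2×ab-test-router: 26 GB used, total 3941.
Dropping 2×email-composer frees 8 GB; slotting in pdf-renderer (9 GB) lifts the total to 3992 at 27 GB.
Every other selection either busts 27 GB or exceeds an availability limit or fails to beat 3992.

3992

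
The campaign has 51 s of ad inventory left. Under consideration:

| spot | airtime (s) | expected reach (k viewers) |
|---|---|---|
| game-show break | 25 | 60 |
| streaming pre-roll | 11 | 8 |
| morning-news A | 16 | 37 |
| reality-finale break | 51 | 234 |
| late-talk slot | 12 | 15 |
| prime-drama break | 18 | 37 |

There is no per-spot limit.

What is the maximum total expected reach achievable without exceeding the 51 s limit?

Taking reality-finale break: 51 s used, 234 in expected reach.
No other feasible combination exceeds 234.

234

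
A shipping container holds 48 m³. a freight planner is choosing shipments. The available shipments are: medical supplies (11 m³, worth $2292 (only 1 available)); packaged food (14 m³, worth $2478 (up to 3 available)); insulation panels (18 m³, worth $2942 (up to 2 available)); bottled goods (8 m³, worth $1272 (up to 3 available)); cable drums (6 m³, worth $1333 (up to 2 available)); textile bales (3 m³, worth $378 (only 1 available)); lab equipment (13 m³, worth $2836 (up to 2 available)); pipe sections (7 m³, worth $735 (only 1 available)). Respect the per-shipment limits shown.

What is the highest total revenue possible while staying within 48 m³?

9675

Density check — cable drums 222.17, lab equipment 218.15, medical supplies 208.36 are the best per m³.
Filling by ratio: bottled goods + 2×cable drums + 2×lab equipment for 9610, with 2 m³ left unused.
Replace bottled goods and cable drums with medical supplies + textile bales: the trade gains 65 net, giving 9675 at 46 m³.
The spare 2 m³ is too small for any remaining shipment, and no exchange beats 9675.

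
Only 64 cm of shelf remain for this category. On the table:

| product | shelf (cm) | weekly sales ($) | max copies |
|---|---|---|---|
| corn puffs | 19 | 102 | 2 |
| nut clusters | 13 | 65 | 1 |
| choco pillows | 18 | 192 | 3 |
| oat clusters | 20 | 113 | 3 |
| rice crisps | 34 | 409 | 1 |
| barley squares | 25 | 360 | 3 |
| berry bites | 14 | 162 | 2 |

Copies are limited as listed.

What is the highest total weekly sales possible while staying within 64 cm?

882

Taking 2×barley squares + berry bites: 64 cm used, 882 in weekly sales.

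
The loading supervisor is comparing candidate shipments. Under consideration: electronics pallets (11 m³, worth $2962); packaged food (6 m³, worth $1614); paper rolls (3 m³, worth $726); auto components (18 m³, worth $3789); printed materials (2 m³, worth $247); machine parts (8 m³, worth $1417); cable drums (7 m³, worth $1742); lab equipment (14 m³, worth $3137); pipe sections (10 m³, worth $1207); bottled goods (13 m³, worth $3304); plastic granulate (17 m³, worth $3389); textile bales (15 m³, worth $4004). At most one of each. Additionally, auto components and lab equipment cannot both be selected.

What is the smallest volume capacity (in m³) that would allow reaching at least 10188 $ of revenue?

39

Minimise m³ subject to total revenue ≥ 10188.
Taking electronics pallets + packaged food + cable drums + textile bales gives 10322 (≥ 10188) for 39 m³.
No combination under 39 m³ hits 10188.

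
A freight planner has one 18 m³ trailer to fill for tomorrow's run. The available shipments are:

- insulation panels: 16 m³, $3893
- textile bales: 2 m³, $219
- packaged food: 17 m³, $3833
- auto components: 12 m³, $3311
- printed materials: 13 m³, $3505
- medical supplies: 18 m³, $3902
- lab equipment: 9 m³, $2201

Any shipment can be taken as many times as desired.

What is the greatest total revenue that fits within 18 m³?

4402

Density check — auto components 275.92, printed materials 269.62, lab equipment 244.56, insulation panels 243.31 are the best per m³.
Greedy by ratio would take 3×textile bales + auto components: 18 m³ used, total 3968.
Dropping 3×textile bales and auto components frees 18 m³; slotting in 2×lab equipment (18 m³) lifts the total to 4402 at 18 m³.
Every other selection either busts 18 m³ or fails to beat 4402.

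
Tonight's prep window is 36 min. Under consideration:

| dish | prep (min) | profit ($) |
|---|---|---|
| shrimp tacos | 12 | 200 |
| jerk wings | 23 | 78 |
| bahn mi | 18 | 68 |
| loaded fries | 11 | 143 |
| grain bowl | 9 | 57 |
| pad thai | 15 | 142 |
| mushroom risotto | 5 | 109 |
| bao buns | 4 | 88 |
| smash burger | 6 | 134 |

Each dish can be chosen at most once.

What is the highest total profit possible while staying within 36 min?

The ratio ordering already packs tightly: shrimp tacos + grain bowl + mushroom risotto + bao buns + smash burger, 36 min, 588.
The closest alternative, shrimp tacos + loaded fries + mushroom risotto + smash burger, reaches only 586.

588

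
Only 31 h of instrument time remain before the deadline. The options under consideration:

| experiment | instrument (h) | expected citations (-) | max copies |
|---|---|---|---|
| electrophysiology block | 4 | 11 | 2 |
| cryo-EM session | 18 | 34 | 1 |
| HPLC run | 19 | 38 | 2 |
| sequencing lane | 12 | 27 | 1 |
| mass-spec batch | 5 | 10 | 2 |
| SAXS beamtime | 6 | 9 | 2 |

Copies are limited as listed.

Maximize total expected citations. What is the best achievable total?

Density check — electrophysiology block 2.75, sequencing lane 2.25, HPLC run 2.00, mass-spec batch 2.00 are the best per h.
Best packing: 2×electrophysiology block + sequencing lane + 2×mass-spec batch — 30 h, 69 total.

69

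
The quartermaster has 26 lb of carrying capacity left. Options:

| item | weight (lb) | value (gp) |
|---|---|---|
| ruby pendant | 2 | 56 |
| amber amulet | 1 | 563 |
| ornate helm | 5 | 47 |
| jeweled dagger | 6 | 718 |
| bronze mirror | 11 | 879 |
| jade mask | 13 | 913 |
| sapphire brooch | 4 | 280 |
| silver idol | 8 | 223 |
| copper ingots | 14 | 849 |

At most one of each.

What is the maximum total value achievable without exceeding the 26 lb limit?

By value per lb: amber amulet 563.00, jeweled dagger 119.67, bronze mirror 79.91, jade mask 70.23 lead.
The ratio heuristic lands on ruby pendant + amber amulet + jeweled dagger + bronze mirror + sapphire brooch (2496) but leaves 2 lb idle.
The 11 lb tied up in bronze mirror is better spent on jade mask — total rises to 2530 (26 lb).
Nothing else within 26 lb beats 2530.

2530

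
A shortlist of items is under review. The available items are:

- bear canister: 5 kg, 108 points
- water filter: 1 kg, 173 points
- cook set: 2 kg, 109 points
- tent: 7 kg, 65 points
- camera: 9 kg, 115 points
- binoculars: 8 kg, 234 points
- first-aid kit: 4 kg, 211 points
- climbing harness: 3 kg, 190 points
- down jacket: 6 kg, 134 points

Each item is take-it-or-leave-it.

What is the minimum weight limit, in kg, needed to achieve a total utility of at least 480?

Look for the lowest-weight combination reaching 480.
water filter + cook set + first-aid kit: 493 utility at 7 kg.
Any bundle with less than 7 kg falls short of 480.

7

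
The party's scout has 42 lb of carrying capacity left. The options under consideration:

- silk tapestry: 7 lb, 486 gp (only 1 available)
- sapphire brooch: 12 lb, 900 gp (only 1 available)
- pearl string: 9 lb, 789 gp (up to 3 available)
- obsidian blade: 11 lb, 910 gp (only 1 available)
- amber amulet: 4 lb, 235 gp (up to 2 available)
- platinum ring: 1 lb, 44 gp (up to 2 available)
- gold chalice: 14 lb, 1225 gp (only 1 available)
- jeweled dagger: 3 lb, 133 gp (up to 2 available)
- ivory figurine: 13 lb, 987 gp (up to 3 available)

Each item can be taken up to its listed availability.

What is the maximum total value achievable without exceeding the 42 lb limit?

The ratio ordering already packs tightly: 3×pearl string + platinum ring + gold chalice, 42 lb, 3636.
No other feasible combination exceeds 3636.

3636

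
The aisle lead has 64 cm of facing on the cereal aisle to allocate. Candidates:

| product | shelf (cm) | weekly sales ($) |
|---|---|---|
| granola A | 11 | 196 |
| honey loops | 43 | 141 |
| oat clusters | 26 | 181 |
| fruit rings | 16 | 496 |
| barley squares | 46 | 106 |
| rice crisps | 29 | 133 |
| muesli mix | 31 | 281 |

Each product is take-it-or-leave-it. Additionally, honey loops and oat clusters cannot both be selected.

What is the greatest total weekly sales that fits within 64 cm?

973

The ratio ordering already packs tightly: granola A + fruit rings + muesli mix, 58 cm, 973.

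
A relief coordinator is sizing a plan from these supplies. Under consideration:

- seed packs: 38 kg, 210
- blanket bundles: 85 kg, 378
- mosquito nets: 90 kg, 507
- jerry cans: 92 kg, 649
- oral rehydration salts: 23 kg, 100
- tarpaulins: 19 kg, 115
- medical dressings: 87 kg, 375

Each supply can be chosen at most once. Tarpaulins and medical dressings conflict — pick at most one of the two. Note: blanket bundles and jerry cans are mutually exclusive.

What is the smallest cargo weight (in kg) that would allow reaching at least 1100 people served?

Need the lightest bundle worth ≥ 1100.
mosquito nets + jerry cans reaches 1156 using 182 kg.
No combination under 182 kg hits 1100.

182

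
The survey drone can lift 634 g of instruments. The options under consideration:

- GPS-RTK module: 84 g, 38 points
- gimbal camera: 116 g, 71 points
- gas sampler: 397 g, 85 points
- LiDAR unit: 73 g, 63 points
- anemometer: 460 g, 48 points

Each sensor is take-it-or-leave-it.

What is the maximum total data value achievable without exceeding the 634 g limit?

219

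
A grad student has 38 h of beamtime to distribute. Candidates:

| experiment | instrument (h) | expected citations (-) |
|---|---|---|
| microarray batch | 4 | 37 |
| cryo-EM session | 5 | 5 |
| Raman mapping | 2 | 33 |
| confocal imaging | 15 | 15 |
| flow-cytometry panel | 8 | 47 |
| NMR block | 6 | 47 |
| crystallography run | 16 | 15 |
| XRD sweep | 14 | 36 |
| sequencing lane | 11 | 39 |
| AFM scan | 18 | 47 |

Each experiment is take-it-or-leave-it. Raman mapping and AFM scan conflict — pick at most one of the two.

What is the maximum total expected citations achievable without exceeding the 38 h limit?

208

Microarray batch + cryo-EM session + Raman mapping + flow-cytometry panel + NMR block + sequencing lane uses 36 of the 38 h and totals 208.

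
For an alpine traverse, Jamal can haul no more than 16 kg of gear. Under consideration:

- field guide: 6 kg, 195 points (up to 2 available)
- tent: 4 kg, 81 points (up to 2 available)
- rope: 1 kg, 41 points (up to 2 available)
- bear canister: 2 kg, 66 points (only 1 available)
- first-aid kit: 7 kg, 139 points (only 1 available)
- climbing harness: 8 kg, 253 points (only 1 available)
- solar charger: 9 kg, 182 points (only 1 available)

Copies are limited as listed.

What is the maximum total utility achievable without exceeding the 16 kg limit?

538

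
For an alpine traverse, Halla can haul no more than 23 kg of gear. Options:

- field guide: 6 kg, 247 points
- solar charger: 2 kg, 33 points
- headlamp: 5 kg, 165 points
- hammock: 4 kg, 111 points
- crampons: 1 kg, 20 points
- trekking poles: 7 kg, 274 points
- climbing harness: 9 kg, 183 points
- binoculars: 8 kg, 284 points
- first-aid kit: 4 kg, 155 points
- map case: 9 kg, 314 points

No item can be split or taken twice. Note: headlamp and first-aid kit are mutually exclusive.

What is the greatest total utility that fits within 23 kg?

Ranking by ratio (utility/kg): field guide 41.17, trekking poles 39.14, first-aid kit 38.75.
Taking field guide + crampons + trekking poles + map case: 23 kg used, 855 in utility.
That's the maximum — no feasible swap from here does better than 855.

855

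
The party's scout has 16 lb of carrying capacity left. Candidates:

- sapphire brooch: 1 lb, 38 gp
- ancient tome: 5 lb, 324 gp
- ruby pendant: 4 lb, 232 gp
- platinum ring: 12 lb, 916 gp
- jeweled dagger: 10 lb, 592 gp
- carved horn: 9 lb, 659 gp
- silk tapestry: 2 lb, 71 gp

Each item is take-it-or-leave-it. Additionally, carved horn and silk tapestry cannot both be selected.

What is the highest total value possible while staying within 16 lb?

1148

Taking ruby pendant + platinum ring: 16 lb used, 1148 in value.
An exhaustive check of the 128 subsets confirms 1148.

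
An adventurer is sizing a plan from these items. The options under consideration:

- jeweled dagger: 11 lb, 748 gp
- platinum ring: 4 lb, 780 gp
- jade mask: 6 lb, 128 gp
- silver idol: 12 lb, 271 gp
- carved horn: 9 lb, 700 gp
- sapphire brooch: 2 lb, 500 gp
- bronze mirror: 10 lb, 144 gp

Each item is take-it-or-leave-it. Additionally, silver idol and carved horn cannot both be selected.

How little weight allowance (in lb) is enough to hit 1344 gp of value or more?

Minimise lb subject to total value ≥ 1344.
platinum ring + jade mask + sapphire brooch reaches 1408 using 12 lb.
No combination under 12 lb hits 1344.

12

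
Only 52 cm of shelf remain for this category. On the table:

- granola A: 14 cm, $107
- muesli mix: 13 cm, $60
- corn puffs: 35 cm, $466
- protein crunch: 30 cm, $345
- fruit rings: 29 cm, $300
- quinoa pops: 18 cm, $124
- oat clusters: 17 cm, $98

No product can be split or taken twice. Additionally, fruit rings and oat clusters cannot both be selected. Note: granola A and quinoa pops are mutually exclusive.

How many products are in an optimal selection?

Optimal total is 573.
One optimal bundle: granola A + corn puffs (49 cm).
Every optimal selection uses 2 products.

2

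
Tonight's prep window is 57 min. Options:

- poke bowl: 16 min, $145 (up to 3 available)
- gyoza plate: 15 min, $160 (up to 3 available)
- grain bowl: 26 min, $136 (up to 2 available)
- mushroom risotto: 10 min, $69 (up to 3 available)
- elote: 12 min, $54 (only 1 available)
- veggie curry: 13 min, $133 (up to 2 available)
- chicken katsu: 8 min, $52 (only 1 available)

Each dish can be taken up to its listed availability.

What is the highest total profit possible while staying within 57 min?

586

By profit per min: gyoza plate 10.67, veggie curry 10.23, poke bowl 9.06, mushroom risotto 6.90 lead.
The ratio heuristic lands on 3×gyoza plate + mushroom risotto (549) but leaves 2 min idle.
Dropping gyoza plate and mushroom risotto frees 25 min; slotting in 2×veggie curry (26 min) lifts the total to 586 at 56 min.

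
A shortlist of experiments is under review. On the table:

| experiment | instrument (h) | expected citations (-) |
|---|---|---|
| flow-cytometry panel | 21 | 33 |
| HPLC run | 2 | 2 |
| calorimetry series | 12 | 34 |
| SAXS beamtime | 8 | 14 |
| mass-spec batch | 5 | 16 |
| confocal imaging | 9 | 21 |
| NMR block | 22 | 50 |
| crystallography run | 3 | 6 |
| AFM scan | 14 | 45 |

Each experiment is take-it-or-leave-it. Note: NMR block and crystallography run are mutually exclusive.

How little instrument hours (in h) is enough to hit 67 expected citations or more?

Minimise h subject to total expected citations ≥ 67.
mass-spec batch + crystallography run + AFM scan: 67 expected citations at 22 h.
No combination under 22 h hits 67.

22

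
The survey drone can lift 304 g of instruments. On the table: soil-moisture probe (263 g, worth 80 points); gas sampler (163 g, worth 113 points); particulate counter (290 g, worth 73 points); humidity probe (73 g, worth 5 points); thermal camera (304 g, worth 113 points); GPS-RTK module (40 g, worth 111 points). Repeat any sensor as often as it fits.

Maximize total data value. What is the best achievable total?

By data value per g: GPS-RTK module 2.77, gas sampler 0.69, thermal camera 0.37, soil-moisture probe 0.30 lead.
7×GPS-RTK module uses 280 of the 304 g and totals 777.
No other feasible combination exceeds 777.

777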